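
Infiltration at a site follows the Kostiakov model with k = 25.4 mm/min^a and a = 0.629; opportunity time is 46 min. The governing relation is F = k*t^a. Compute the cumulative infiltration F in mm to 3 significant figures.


F = 25.4 * 46^0.629 = 282 mm
Therefore the cumulative infiltration F = 282 mm.


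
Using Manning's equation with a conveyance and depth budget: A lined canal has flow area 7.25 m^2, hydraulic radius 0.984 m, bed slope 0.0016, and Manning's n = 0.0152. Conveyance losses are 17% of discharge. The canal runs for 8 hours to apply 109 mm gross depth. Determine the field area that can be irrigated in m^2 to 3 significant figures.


Approach: apply Manning's equation with a conveyance and depth budget, Q = (1/n)*A*R^(2/3)*S^(1/2); Q_field = Q*(1-loss); Area = Q_field*t/(d/1000).
Step 1 — canal discharge (Manning's equation):
  Q = (1/0.0152) * 7.25 * 0.984^(2/3) * 0.0016^(1/2) = 18.875 m^3/s
Step 2 — delivered flow: Q_field = 18.875*(1 - 17/100) = 15.666 m^3/s
Step 3 — volume delivered: V = 15.666 * 8*3600 = 451190 m^3
Step 4 — area served: A = V / (depth/1000) = 451190 / 0.109 = 4140000 m^2
Therefore the field area that can be irrigated = 4140000 m^2.


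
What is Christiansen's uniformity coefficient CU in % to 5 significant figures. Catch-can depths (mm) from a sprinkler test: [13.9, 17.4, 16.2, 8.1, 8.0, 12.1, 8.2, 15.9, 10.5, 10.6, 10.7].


Approach: apply Christiansen's uniformity coefficient, CU = (1 - mean_abs_deviation/mean)*100.
mean = 11.96364 mm
mean |d_i - mean| = 2.851240 mm
CU = (1 - 2.851240/11.96364)*100 = 76.167 %
Therefore Christiansen's uniformity coefficient CU = 76.167 %.


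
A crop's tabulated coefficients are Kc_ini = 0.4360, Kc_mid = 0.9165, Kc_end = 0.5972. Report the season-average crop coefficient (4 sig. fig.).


Approach: apply a simple seasonal average, Kc_avg = (Kc_ini + Kc_mid + Kc_end)/3.
Kc_avg = (0.4360 + 0.9165 + 0.5972)/3 = 0.6499
Therefore the season-average crop coefficient = 0.6499.


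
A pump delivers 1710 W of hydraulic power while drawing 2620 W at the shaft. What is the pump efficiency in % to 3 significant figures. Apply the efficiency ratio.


Approach: apply the efficiency ratio, eta = (P_out/P_in)*100.
eta = (1710 / 2620) * 100 = 65.3 %
Therefore the pump efficiency = 65.3 %.


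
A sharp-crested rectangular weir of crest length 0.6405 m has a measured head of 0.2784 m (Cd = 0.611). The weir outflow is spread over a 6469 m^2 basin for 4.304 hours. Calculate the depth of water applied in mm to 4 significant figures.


Approach: apply the rectangular weir equation with a volume-to-depth conversion, Q = (2/3)*Cd*L*sqrt(2g)*H^1.5; d = Q*t/A * 1000.
Step 1 — weir discharge:
  Q = (2/3)*0.611*0.6405*sqrt(2*9.81)*0.2784^1.5 = 0.169755 m^3/s
Step 2 — volume: V = 0.169755 * 4.304*3600 = 2630.25 m^3
Step 3 — depth: d = V/A * 1000 = 2630.25/6469 * 1000 = 406.6 mm
Therefore the depth of water applied = 406.6 mm.


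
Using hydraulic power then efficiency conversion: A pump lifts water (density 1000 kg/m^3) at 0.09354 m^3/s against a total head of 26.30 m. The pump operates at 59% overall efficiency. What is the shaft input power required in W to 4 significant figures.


Approach: apply hydraulic power then efficiency conversion, P = rho*g*Q*H; P_in = P/eta.
Step 1 — hydraulic power (P = rho*g*Q*H):
  P = 1000 * 9.81 * 0.09354 * 26.30 = 24133.6 W
Step 2 — input power: P_in = P/eta = 24133.6 / 0.59 = 40900 W
Therefore the shaft input power required = 40900 W.


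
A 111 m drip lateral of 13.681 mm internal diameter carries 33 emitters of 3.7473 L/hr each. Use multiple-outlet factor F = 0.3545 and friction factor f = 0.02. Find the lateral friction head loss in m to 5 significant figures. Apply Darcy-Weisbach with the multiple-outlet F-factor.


Approach: apply Darcy-Weisbach with the multiple-outlet F-factor, Q = n*q/(3600*1000) m^3/s; v = Q/A; hf = F*f*(L/D)*(v^2/(2g)).
Q = 33*3.7473/(3600*1000) = 3.435025e-05 m^3/s
A = pi*(13.681e-3/2)^2 = 1.470028e-04 m^2, so v = Q/A = 0.2336707 m/s
hf = 0.3545*0.02*(111/0.013681)*(0.2336707^2/(2*9.81)) = 0.16009 m
Therefore the lateral friction head loss = 0.16009 m.


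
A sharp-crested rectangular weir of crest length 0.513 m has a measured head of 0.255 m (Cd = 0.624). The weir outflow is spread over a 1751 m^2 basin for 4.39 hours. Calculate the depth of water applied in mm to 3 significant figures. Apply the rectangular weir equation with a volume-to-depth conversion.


Approach: apply the rectangular weir equation with a volume-to-depth conversion, Q = (2/3)*Cd*L*sqrt(2g)*H^1.5; d = Q*t/A * 1000.
Step 1 — weir discharge:
  Q = (2/3)*0.624*0.513*sqrt(2*9.81)*0.255^1.5 = 0.12172 m^3/s
Step 2 — volume: V = 0.12172 * 4.39*3600 = 1923.7 m^3
Step 3 — depth: d = V/A * 1000 = 1923.7/1751 * 1000 = 1100 mm
Therefore the depth of water applied = 1100 mm.


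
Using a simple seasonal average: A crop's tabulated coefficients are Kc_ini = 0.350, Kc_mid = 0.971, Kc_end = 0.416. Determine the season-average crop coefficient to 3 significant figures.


Approach: apply a simple seasonal average, Kc_avg = (Kc_ini + Kc_mid + Kc_end)/3.
Kc_avg = (0.350 + 0.971 + 0.416)/3 = 0.579
Therefore the season-average crop coefficient = 0.579.


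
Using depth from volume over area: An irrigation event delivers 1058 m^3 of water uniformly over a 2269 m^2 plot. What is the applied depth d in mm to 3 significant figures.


Approach: apply depth from volume over area, d = (V/A)*1000.
d = (1058 / 2269) * 1000 = 466 mm
Therefore the applied depth d = 466 mm.


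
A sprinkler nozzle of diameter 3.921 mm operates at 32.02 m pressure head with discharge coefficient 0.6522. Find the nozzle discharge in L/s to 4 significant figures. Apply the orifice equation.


Approach: apply the orifice equation, Q = Cd*A*sqrt(2*g*h), A = pi*(d/2)^2.
A = pi*(3.921e-3/2)^2 = 1.20749e-05 m^2
Q = 0.6522 * 1.20749e-05 * sqrt(2*9.81*32.02) * 1000 = 0.1974 L/s
Therefore the nozzle discharge = 0.1974 L/s.


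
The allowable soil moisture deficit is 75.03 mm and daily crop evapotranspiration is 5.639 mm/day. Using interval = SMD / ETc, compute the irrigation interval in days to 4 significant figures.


interval = 75.03 / 5.639 = 13.31 days
Therefore the irrigation interval = 13.31 days.


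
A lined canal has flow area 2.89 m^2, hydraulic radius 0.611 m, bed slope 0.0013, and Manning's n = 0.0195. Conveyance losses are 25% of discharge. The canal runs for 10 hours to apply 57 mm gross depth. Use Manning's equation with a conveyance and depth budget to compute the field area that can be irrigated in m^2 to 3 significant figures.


Approach: apply Manning's equation with a conveyance and depth budget, Q = (1/n)*A*R^(2/3)*S^(1/2); Q_field = Q*(1-loss); Area = Q_field*t/(d/1000).
Step 1 — canal discharge (Manning's equation):
  Q = (1/0.0195) * 2.89 * 0.611^(2/3) * 0.0013^(1/2) = 3.8477 m^3/s
Step 2 — delivered flow: Q_field = 3.8477*(1 - 25/100) = 2.8857 m^3/s
Step 3 — volume delivered: V = 2.8857 * 10*3600 = 103890 m^3
Step 4 — area served: A = V / (depth/1000) = 103890 / 0.057 = 1820000 m^2
Therefore the field area that can be irrigated = 1820000 m^2.


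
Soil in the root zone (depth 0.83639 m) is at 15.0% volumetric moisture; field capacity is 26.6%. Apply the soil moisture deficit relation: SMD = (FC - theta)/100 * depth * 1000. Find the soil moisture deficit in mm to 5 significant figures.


SMD = (26.6 - 15.0)/100 * 0.83639 * 1000 = 97.021 mm
Therefore the soil moisture deficit = 97.021 mm.


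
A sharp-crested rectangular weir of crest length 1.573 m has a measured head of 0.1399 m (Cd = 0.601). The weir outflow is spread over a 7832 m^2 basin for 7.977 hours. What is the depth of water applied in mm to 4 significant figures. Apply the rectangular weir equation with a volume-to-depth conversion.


Approach: apply the rectangular weir equation with a volume-to-depth conversion, Q = (2/3)*Cd*L*sqrt(2g)*H^1.5; d = Q*t/A * 1000.
Step 1 — weir discharge:
  Q = (2/3)*0.601*1.573*sqrt(2*9.81)*0.1399^1.5 = 0.146079 m^3/s
Step 2 — volume: V = 0.146079 * 7.977*3600 = 4194.98 m^3
Step 3 — depth: d = V/A * 1000 = 4194.98/7832 * 1000 = 535.6 mm
Therefore the depth of water applied = 535.6 mm.


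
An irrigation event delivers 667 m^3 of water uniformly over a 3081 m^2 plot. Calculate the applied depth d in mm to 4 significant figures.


Approach: apply depth from volume over area, d = (V/A)*1000.
d = (667 / 3081) * 1000 = 216.5 mm
Therefore the applied depth d = 216.5 mm.


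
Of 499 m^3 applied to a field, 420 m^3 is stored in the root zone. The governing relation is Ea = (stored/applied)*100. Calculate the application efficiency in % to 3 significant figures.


Ea = (420/499)*100 = 84.2 %
Therefore the application efficiency = 84.2 %.


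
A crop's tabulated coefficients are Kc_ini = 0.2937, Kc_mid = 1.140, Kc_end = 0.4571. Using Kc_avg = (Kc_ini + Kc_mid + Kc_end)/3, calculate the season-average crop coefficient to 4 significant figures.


Kc_avg = (0.2937 + 1.140 + 0.4571)/3 = 0.6303
Therefore the season-average crop coefficient = 0.6303.


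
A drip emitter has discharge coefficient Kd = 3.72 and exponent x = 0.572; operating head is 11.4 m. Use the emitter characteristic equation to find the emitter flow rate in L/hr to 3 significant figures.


Approach: apply the emitter characteristic equation, q = Kd * h^x.
q = 3.72 * 11.4^0.572 = 15.0 L/hr
Therefore the emitter flow rate = 15.0 L/hr.


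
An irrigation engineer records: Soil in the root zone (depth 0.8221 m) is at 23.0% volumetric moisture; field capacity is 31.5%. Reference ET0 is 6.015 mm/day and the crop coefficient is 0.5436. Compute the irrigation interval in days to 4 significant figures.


Approach: apply soil-water budget scheduling, SMD = (FC-theta)/100*depth*1000; ETc = ET0*Kc; interval = SMD/ETc.
Step 1 — soil moisture deficit:
  SMD = (31.5 - 23.0)/100 * 0.8221 * 1000 = 69.8785 mm
Step 2 — daily crop ET (ETc = ET0*Kc):
  ETc = 6.015 * 0.5436 = 3.26975 mm/day
Step 3 — irrigation interval (SMD/ETc):
  interval = 69.8785 / 3.26975 = 21.37 days
Therefore the irrigation interval = 21.37 days.


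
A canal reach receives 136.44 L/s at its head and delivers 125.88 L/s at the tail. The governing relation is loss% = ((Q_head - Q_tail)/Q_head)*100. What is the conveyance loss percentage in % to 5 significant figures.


loss = ((136.44 - 125.88)/136.44)*100 = 7.7397 %
Therefore the conveyance loss percentage = 7.7397 %.


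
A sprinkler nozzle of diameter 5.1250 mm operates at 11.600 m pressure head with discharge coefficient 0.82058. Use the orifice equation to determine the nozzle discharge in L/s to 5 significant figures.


Approach: apply the orifice equation, Q = Cd*A*sqrt(2*g*h), A = pi*(d/2)^2.
A = pi*(5.1250e-3/2)^2 = 2.062897e-05 m^2
Q = 0.82058 * 2.062897e-05 * sqrt(2*9.81*11.600) * 1000 = 0.25537 L/s
Therefore the nozzle discharge = 0.25537 L/s.


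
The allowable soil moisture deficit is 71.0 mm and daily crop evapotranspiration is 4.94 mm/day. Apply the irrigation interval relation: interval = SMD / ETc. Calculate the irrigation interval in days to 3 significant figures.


interval = 71.0 / 4.94 = 14.4 days
Therefore the irrigation interval = 14.4 days.


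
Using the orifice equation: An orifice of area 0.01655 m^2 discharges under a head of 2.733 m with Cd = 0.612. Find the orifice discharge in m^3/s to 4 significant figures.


Approach: apply the orifice equation, Q = Cd*A*sqrt(2*g*h).
Q = 0.612 * 0.01655 * sqrt(2*9.81*2.733) = 0.07417 m^3/s
Therefore the orifice discharge = 0.07417 m^3/s.


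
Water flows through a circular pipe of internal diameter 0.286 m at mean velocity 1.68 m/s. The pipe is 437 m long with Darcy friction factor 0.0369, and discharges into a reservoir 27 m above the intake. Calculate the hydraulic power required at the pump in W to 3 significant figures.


Approach: apply continuity + Darcy-Weisbach + hydraulic power, Q = A*v; hf = f*(L/D)*(v^2/(2g)); H = static + hf; P = rho*g*Q*H.
Step 1 — flow rate (continuity, Q = A*v):
  A = pi*(0.286/2)^2 = 0.064242 m^2
  Q = 0.064242 * 1.68 = 0.10793 m^3/s
Step 2 — friction head loss (Darcy-Weisbach):
  hf = 0.0369 * (437/0.286) * (1.68^2 / (2*9.81))
  hf = 8.1108 m
Step 3 — total head: H = 27 + 8.1108 = 35.111 m
Step 4 — hydraulic power (P = rho*g*Q*H):
  P = 1000 * 9.81 * 0.10793 * 35.111 = 37200 W
Therefore the hydraulic power required at the pump = 37200 W.


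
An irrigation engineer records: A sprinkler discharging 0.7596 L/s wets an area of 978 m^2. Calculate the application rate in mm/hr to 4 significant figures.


Approach: apply the application rate relation, rate = (Q/A)*3600.
rate = (0.7596 / 978) * 3600 = 2.796 mm/hr
Therefore the application rate = 2.796 mm/hr.


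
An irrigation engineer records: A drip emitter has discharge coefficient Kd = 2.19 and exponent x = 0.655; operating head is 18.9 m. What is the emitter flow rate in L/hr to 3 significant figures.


Approach: apply the emitter characteristic equation, q = Kd * h^x.
q = 2.19 * 18.9^0.655 = 15.0 L/hr
Therefore the emitter flow rate = 15.0 L/hr.


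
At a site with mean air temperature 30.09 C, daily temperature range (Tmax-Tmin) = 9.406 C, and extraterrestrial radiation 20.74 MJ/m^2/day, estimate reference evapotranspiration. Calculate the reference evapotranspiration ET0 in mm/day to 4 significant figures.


Approach: apply the Hargreaves-Samani method, ET0 = 0.0023*(Tmean+17.8)*sqrt(Tmax-Tmin)*0.408*Ra.
ET0 = 0.0023*(30.09+17.8)*sqrt(9.406)*0.408*20.74 = 2.859 mm/day
Therefore the reference evapotranspiration ET0 = 2.859 mm/day.


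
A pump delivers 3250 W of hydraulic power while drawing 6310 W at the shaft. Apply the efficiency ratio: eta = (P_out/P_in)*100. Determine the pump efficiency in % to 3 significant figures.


eta = (3250 / 6310) * 100 = 51.5 %
Therefore the pump efficiency = 51.5 %.


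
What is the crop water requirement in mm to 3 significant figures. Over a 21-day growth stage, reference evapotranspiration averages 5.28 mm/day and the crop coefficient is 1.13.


Approach: apply the crop water requirement relation, CWR = ET0 * Kc * days.
CWR = 5.28 * 1.13 * 21 = 125 mm
Therefore the crop water requirement = 125 mm.


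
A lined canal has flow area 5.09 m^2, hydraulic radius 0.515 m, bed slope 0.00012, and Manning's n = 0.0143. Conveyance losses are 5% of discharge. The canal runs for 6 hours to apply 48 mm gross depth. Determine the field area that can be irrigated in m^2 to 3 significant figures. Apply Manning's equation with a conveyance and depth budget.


Approach: apply Manning's equation with a conveyance and depth budget, Q = (1/n)*A*R^(2/3)*S^(1/2); Q_field = Q*(1-loss); Area = Q_field*t/(d/1000).
Step 1 — canal discharge (Manning's equation):
  Q = (1/0.0143) * 5.09 * 0.515^(2/3) * 0.00012^(1/2) = 2.5052 m^3/s
Step 2 — delivered flow: Q_field = 2.5052*(1 - 5/100) = 2.3799 m^3/s
Step 3 — volume delivered: V = 2.3799 * 6*3600 = 51407 m^3
Step 4 — area served: A = V / (depth/1000) = 51407 / 0.048 = 1070000 m^2
Therefore the field area that can be irrigated = 1070000 m^2.


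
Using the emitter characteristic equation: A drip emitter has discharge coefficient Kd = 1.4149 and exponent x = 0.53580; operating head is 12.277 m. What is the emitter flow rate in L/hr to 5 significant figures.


Approach: apply the emitter characteristic equation, q = Kd * h^x.
q = 1.4149 * 12.277^0.53580 = 5.4233 L/hr
Therefore the emitter flow rate = 5.4233 L/hr.


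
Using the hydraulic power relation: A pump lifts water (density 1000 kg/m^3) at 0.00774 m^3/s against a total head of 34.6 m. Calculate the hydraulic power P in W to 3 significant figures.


Approach: apply the hydraulic power relation, P = rho*g*Q*H.
P = 1000 * 9.81 * 0.00774 * 34.6 = 2630 W
Therefore the hydraulic power P = 2630 W.


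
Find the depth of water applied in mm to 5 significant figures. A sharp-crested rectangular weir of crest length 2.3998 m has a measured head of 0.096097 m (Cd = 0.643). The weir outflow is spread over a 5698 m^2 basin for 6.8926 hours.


Approach: apply the rectangular weir equation with a volume-to-depth conversion, Q = (2/3)*Cd*L*sqrt(2g)*H^1.5; d = Q*t/A * 1000.
Step 1 — weir discharge:
  Q = (2/3)*0.643*2.3998*sqrt(2*9.81)*0.096097^1.5 = 0.1357404 m^3/s
Step 2 — volume: V = 0.1357404 * 6.8926*3600 = 3368.175 m^3
Step 3 — depth: d = V/A * 1000 = 3368.175/5698 * 1000 = 591.12 mm
Therefore the depth of water applied = 591.12 mm.


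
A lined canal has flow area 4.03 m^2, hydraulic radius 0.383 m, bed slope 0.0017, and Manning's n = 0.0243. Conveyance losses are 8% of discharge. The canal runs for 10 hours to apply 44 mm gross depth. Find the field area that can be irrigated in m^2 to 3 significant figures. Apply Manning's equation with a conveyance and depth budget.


Approach: apply Manning's equation with a conveyance and depth budget, Q = (1/n)*A*R^(2/3)*S^(1/2); Q_field = Q*(1-loss); Area = Q_field*t/(d/1000).
Step 1 — canal discharge (Manning's equation):
  Q = (1/0.0243) * 4.03 * 0.383^(2/3) * 0.0017^(1/2) = 3.6062 m^3/s
Step 2 — delivered flow: Q_field = 3.6062*(1 - 8/100) = 3.3177 m^3/s
Step 3 — volume delivered: V = 3.3177 * 10*3600 = 119440 m^3
Step 4 — area served: A = V / (depth/1000) = 119440 / 0.044 = 2710000 m^2
Therefore the field area that can be irrigated = 2710000 m^2.


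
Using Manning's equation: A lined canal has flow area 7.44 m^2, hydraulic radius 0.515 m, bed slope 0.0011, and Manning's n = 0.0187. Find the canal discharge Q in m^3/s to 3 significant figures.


Approach: apply Manning's equation, Q = (1/n)*A*R^(2/3)*S^(1/2).
Q = (1/0.0187) * 7.44 * 0.515^(2/3) * 0.0011^(1/2) = 8.48 m^3/s
Therefore the canal discharge Q = 8.48 m^3/s.


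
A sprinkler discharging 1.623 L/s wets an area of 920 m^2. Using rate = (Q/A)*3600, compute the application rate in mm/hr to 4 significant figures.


rate = (1.623 / 920) * 3600 = 6.351 mm/hr
Therefore the application rate = 6.351 mm/hr.


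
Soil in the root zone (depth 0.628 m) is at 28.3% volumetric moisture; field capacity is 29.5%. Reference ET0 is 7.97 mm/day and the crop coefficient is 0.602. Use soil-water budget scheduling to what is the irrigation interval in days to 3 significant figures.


Approach: apply soil-water budget scheduling, SMD = (FC-theta)/100*depth*1000; ETc = ET0*Kc; interval = SMD/ETc.
Step 1 — soil moisture deficit:
  SMD = (29.5 - 28.3)/100 * 0.628 * 1000 = 7.5360 mm
Step 2 — daily crop ET (ETc = ET0*Kc):
  ETc = 7.97 * 0.602 = 4.7979 mm/day
Step 3 — irrigation interval (SMD/ETc):
  interval = 7.5360 / 4.7979 = 1.57 days
Therefore the irrigation interval = 1.57 days.


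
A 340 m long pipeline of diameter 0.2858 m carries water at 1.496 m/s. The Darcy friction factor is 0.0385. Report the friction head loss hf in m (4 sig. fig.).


Approach: apply the Darcy-Weisbach equation, hf = f*(L/D)*(v^2/(2g)).
hf = 0.0385 * (340/0.2858) * (1.496^2 / (2*9.81))
hf = 5.224 m
Therefore the friction head loss hf = 5.224 m.


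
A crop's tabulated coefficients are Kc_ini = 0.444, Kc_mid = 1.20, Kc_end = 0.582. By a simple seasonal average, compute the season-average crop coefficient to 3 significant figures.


Approach: apply a simple seasonal average, Kc_avg = (Kc_ini + Kc_mid + Kc_end)/3.
Kc_avg = (0.444 + 1.20 + 0.582)/3 = 0.742
Therefore the season-average crop coefficient = 0.742.


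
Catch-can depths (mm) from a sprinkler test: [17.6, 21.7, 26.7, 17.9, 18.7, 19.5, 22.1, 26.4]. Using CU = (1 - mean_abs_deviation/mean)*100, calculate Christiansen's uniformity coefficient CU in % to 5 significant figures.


mean = 21.32500 mm
mean |d_i - mean| = 2.900000 mm
CU = (1 - 2.900000/21.32500)*100 = 86.401 %
Therefore Christiansen's uniformity coefficient CU = 86.401 %.


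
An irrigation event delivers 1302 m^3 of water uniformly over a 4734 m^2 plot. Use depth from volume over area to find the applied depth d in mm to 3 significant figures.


Approach: apply depth from volume over area, d = (V/A)*1000.
d = (1302 / 4734) * 1000 = 275 mm
Therefore the applied depth d = 275 mm.


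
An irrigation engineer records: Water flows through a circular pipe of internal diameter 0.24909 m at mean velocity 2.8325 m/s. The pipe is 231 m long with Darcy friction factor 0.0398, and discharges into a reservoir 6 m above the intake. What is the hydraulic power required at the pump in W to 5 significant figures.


Approach: apply continuity + Darcy-Weisbach + hydraulic power, Q = A*v; hf = f*(L/D)*(v^2/(2g)); H = static + hf; P = rho*g*Q*H.
Step 1 — flow rate (continuity, Q = A*v):
  A = pi*(0.24909/2)^2 = 0.04873068 m^2
  Q = 0.04873068 * 2.8325 = 0.1380296 m^3/s
Step 2 — friction head loss (Darcy-Weisbach):
  hf = 0.0398 * (231/0.24909) * (2.8325^2 / (2*9.81))
  hf = 15.09314 m
Step 3 — total head: H = 6 + 15.09314 = 21.09314 m
Step 4 — hydraulic power (P = rho*g*Q*H):
  P = 1000 * 9.81 * 0.1380296 * 21.09314 = 28562 W
Therefore the hydraulic power required at the pump = 28562 W.


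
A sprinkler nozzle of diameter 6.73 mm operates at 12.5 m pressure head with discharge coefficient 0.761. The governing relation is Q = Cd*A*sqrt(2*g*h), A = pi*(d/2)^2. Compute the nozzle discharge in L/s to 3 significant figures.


A = pi*(6.73e-3/2)^2 = 3.5573e-05 m^2
Q = 0.761 * 3.5573e-05 * sqrt(2*9.81*12.5) * 1000 = 0.424 L/s
Therefore the nozzle discharge = 0.424 L/s.


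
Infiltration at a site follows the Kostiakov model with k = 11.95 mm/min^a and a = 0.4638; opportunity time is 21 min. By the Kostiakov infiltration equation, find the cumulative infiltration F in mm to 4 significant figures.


Approach: apply the Kostiakov infiltration equation, F = k*t^a.
F = 11.95 * 21^0.4638 = 49.05 mm
Therefore the cumulative infiltration F = 49.05 mm.


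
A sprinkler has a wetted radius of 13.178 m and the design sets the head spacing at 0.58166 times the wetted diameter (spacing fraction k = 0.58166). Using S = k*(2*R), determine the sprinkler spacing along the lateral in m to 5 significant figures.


S = 0.58166 * (2 * 13.178) = 15.330 m
Therefore the sprinkler spacing along the lateral = 15.330 m.


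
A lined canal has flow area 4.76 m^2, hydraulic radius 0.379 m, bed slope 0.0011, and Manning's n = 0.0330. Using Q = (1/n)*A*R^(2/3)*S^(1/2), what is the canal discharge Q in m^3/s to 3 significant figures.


Q = (1/0.0330) * 4.76 * 0.379^(2/3) * 0.0011^(1/2) = 2.51 m^3/s
Therefore the canal discharge Q = 2.51 m^3/s.


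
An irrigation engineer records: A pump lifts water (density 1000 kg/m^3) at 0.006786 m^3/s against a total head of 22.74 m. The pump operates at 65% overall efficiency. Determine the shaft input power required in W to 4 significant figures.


Approach: apply hydraulic power then efficiency conversion, P = rho*g*Q*H; P_in = P/eta.
Step 1 — hydraulic power (P = rho*g*Q*H):
  P = 1000 * 9.81 * 0.006786 * 22.74 = 1513.82 W
Step 2 — input power: P_in = P/eta = 1513.82 / 0.65 = 2329 W
Therefore the shaft input power required = 2329 W.


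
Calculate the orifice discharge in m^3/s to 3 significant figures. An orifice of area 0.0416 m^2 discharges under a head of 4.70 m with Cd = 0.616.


Approach: apply the orifice equation, Q = Cd*A*sqrt(2*g*h).
Q = 0.616 * 0.0416 * sqrt(2*9.81*4.70) = 0.246 m^3/s
Therefore the orifice discharge = 0.246 m^3/s.


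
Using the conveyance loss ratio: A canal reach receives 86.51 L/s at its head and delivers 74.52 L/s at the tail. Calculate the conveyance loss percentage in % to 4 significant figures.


Approach: apply the conveyance loss ratio, loss% = ((Q_head - Q_tail)/Q_head)*100.
loss = ((86.51 - 74.52)/86.51)*100 = 13.86 %
Therefore the conveyance loss percentage = 13.86 %.


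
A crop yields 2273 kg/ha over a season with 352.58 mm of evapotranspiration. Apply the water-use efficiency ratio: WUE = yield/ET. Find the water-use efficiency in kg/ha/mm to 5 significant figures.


WUE = 2273 / 352.58 = 6.4468 kg/ha/mm
Therefore the water-use efficiency = 6.4468 kg/ha/mm.


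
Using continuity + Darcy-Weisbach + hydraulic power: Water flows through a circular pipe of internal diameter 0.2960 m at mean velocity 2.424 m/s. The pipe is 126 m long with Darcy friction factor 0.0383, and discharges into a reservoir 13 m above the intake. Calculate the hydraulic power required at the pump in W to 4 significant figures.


Approach: apply continuity + Darcy-Weisbach + hydraulic power, Q = A*v; hf = f*(L/D)*(v^2/(2g)); H = static + hf; P = rho*g*Q*H.
Step 1 — flow rate (continuity, Q = A*v):
  A = pi*(0.2960/2)^2 = 0.0688134 m^2
  Q = 0.0688134 * 2.424 = 0.166804 m^3/s
Step 2 — friction head loss (Darcy-Weisbach):
  hf = 0.0383 * (126/0.2960) * (2.424^2 / (2*9.81))
  hf = 4.88252 m
Step 3 — total head: H = 13 + 4.88252 = 17.8825 m
Step 4 — hydraulic power (P = rho*g*Q*H):
  P = 1000 * 9.81 * 0.166804 * 17.8825 = 29260 W
Therefore the hydraulic power required at the pump = 29260 W.


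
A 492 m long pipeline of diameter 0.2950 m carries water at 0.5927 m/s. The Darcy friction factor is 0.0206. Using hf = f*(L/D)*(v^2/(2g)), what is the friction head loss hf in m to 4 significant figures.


hf = 0.0206 * (492/0.2950) * (0.5927^2 / (2*9.81))
hf = 0.6152 m
Therefore the friction head loss hf = 0.6152 m.


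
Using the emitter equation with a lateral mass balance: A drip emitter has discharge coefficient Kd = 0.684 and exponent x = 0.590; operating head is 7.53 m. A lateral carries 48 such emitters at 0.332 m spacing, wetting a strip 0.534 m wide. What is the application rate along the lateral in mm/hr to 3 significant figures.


Approach: apply the emitter equation with a lateral mass balance, q = Kd*h^x; Q = n*q; rate = Q/(n*spacing*width).
Step 1 — single emitter flow (q = Kd*h^x):
  q = 0.684 * 7.53^0.590 = 2.2509 L/hr
Step 2 — total lateral flow: Q = 48 * 2.2509 = 108.05 L/hr
Step 3 — wetted area: A = 48 * 0.332 * 0.534 = 8.5098 m^2
Step 4 — application rate: Q/A = 108.05/8.5098 = 12.7 mm/hr
Therefore the application rate along the lateral = 12.7 mm/hr.


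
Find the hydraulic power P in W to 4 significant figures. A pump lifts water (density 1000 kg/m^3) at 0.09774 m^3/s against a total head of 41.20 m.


Approach: apply the hydraulic power relation, P = rho*g*Q*H.
P = 1000 * 9.81 * 0.09774 * 41.20 = 39500 W
Therefore the hydraulic power P = 39500 W.


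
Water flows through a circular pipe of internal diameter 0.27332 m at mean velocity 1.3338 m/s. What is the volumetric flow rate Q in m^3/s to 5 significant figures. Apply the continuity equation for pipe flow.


Approach: apply the continuity equation for pipe flow, Q = A * v with A = pi*(D/2)^2.
A = pi*(0.27332/2)^2 = 0.05867224 m^2
Q = 0.05867224 * 1.3338 = 0.078257 m^3/s
Therefore the volumetric flow rate Q = 0.078257 m^3/s.


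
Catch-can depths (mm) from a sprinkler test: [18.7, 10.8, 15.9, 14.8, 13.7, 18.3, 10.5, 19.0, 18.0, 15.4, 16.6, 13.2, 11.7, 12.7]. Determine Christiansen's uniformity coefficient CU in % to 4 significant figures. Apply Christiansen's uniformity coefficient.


Approach: apply Christiansen's uniformity coefficient, CU = (1 - mean_abs_deviation/mean)*100.
mean = 14.9500 mm
mean |d_i - mean| = 2.46429 mm
CU = (1 - 2.46429/14.9500)*100 = 83.52 %
Therefore Christiansen's uniformity coefficient CU = 83.52 %.


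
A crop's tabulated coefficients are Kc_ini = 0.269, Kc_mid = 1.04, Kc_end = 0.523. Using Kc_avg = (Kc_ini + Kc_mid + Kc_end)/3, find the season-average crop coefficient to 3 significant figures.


Kc_avg = (0.269 + 1.04 + 0.523)/3 = 0.611
Therefore the season-average crop coefficient = 0.611.


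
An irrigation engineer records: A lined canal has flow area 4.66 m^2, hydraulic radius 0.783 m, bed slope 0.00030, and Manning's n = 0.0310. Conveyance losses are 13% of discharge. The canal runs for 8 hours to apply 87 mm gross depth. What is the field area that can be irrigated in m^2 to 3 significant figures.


Approach: apply Manning's equation with a conveyance and depth budget, Q = (1/n)*A*R^(2/3)*S^(1/2); Q_field = Q*(1-loss); Area = Q_field*t/(d/1000).
Step 1 — canal discharge (Manning's equation):
  Q = (1/0.0310) * 4.66 * 0.783^(2/3) * 0.00030^(1/2) = 2.2119 m^3/s
Step 2 — delivered flow: Q_field = 2.2119*(1 - 13/100) = 1.9243 m^3/s
Step 3 — volume delivered: V = 1.9243 * 8*3600 = 55421 m^3
Step 4 — area served: A = V / (depth/1000) = 55421 / 0.087 = 637000 m^2
Therefore the field area that can be irrigated = 637000 m^2.


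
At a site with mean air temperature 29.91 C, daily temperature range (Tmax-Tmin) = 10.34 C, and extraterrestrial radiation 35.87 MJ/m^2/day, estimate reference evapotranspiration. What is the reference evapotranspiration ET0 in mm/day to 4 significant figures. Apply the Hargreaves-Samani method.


Approach: apply the Hargreaves-Samani method, ET0 = 0.0023*(Tmean+17.8)*sqrt(Tmax-Tmin)*0.408*Ra.
ET0 = 0.0023*(29.91+17.8)*sqrt(10.34)*0.408*35.87 = 5.164 mm/day
Therefore the reference evapotranspiration ET0 = 5.164 mm/day.


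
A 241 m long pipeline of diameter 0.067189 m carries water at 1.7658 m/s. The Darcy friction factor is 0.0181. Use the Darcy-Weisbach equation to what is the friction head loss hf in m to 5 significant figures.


Approach: apply the Darcy-Weisbach equation, hf = f*(L/D)*(v^2/(2g)).
hf = 0.0181 * (241/0.067189) * (1.7658^2 / (2*9.81))
hf = 10.318 m
Therefore the friction head loss hf = 10.318 m.


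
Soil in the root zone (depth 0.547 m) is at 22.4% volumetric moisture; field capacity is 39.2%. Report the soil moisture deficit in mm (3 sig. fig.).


Approach: apply the soil moisture deficit relation, SMD = (FC - theta)/100 * depth * 1000.
SMD = (39.2 - 22.4)/100 * 0.547 * 1000 = 91.9 mm
Therefore the soil moisture deficit = 91.9 mm.


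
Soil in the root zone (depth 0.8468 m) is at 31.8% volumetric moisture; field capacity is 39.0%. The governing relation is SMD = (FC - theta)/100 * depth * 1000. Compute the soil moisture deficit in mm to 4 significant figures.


SMD = (39.0 - 31.8)/100 * 0.8468 * 1000 = 60.97 mm
Therefore the soil moisture deficit = 60.97 mm.


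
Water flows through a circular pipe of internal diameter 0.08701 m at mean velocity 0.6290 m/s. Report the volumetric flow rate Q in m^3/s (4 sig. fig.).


Approach: apply the continuity equation for pipe flow, Q = A * v with A = pi*(D/2)^2.
A = pi*(0.08701/2)^2 = 0.00594605 m^2
Q = 0.00594605 * 0.6290 = 0.003740 m^3/s
Therefore the volumetric flow rate Q = 0.003740 m^3/s.


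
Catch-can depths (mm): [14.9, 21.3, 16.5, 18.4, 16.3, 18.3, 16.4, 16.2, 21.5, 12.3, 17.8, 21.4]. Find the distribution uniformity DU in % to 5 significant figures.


Approach: apply the low-quarter distribution uniformity, DU = (mean of lowest quarter of readings / overall mean)*100.
sorted lowest 3 of 12: [12.3, 14.9, 16.2] -> mean = 14.46667 mm
overall mean = 17.60833 mm
DU = (14.46667/17.60833)*100 = 82.158 %
Therefore the distribution uniformity DU = 82.158 %.


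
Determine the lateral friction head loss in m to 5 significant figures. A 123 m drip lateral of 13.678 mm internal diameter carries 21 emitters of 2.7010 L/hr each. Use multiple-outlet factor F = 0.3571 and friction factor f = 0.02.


Approach: apply Darcy-Weisbach with the multiple-outlet F-factor, Q = n*q/(3600*1000) m^3/s; v = Q/A; hf = F*f*(L/D)*(v^2/(2g)).
Q = 21*2.7010/(3600*1000) = 1.575583e-05 m^3/s
A = pi*(13.678e-3/2)^2 = 1.469383e-04 m^2, so v = Q/A = 0.1072275 m/s
hf = 0.3571*0.02*(123/0.013678)*(0.1072275^2/(2*9.81)) = 0.037637 m
Therefore the lateral friction head loss = 0.037637 m.


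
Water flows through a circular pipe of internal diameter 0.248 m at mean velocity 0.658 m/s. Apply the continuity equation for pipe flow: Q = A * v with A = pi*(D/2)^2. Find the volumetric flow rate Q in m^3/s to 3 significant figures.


A = pi*(0.248/2)^2 = 0.048305 m^2
Q = 0.048305 * 0.658 = 0.0318 m^3/s
Therefore the volumetric flow rate Q = 0.0318 m^3/s.


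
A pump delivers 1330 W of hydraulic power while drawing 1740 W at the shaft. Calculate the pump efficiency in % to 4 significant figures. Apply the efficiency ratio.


Approach: apply the efficiency ratio, eta = (P_out/P_in)*100.
eta = (1330 / 1740) * 100 = 76.44 %
Therefore the pump efficiency = 76.44 %.


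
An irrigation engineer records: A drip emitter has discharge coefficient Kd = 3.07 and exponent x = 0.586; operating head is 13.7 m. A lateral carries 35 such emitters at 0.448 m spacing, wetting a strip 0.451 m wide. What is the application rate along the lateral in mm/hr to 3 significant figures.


Approach: apply the emitter equation with a lateral mass balance, q = Kd*h^x; Q = n*q; rate = Q/(n*spacing*width).
Step 1 — single emitter flow (q = Kd*h^x):
  q = 3.07 * 13.7^0.586 = 14.232 L/hr
Step 2 — total lateral flow: Q = 35 * 14.232 = 498.11 L/hr
Step 3 — wetted area: A = 35 * 0.448 * 0.451 = 7.0717 m^2
Step 4 — application rate: Q/A = 498.11/7.0717 = 70.4 mm/hr
Therefore the application rate along the lateral = 70.4 mm/hr.


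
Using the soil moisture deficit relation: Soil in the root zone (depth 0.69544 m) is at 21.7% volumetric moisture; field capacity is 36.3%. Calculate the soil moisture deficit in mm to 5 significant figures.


Approach: apply the soil moisture deficit relation, SMD = (FC - theta)/100 * depth * 1000.
SMD = (36.3 - 21.7)/100 * 0.69544 * 1000 = 101.53 mm
Therefore the soil moisture deficit = 101.53 mm.


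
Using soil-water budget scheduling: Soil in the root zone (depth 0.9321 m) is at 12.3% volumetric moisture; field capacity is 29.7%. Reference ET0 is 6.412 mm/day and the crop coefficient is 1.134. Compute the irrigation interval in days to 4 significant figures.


Approach: apply soil-water budget scheduling, SMD = (FC-theta)/100*depth*1000; ETc = ET0*Kc; interval = SMD/ETc.
Step 1 — soil moisture deficit:
  SMD = (29.7 - 12.3)/100 * 0.9321 * 1000 = 162.185 mm
Step 2 — daily crop ET (ETc = ET0*Kc):
  ETc = 6.412 * 1.134 = 7.27121 mm/day
Step 3 — irrigation interval (SMD/ETc):
  interval = 162.185 / 7.27121 = 22.31 days
Therefore the irrigation interval = 22.31 days.


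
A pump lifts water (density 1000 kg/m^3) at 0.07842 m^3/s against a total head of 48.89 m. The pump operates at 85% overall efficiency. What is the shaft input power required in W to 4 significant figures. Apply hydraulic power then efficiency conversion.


Approach: apply hydraulic power then efficiency conversion, P = rho*g*Q*H; P_in = P/eta.
Step 1 — hydraulic power (P = rho*g*Q*H):
  P = 1000 * 9.81 * 0.07842 * 48.89 = 37611.1 W
Step 2 — input power: P_in = P/eta = 37611.1 / 0.85 = 44250 W
Therefore the shaft input power required = 44250 W.


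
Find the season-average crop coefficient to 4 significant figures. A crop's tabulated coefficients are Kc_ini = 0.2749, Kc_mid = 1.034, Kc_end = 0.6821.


Approach: apply a simple seasonal average, Kc_avg = (Kc_ini + Kc_mid + Kc_end)/3.
Kc_avg = (0.2749 + 1.034 + 0.6821)/3 = 0.6637
Therefore the season-average crop coefficient = 0.6637.


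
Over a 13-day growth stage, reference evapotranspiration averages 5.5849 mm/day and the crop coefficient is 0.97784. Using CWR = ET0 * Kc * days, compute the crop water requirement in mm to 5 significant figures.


CWR = 5.5849 * 0.97784 * 13 = 70.995 mm
Therefore the crop water requirement = 70.995 mm.


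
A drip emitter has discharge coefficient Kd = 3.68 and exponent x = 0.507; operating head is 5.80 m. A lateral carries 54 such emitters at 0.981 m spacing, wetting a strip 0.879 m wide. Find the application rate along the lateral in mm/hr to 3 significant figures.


Approach: apply the emitter equation with a lateral mass balance, q = Kd*h^x; Q = n*q; rate = Q/(n*spacing*width).
Step 1 — single emitter flow (q = Kd*h^x):
  q = 3.68 * 5.80^0.507 = 8.9723 L/hr
Step 2 — total lateral flow: Q = 54 * 8.9723 = 484.51 L/hr
Step 3 — wetted area: A = 54 * 0.981 * 0.879 = 46.564 m^2
Step 4 — application rate: Q/A = 484.51/46.564 = 10.4 mm/hr
Therefore the application rate along the lateral = 10.4 mm/hr.


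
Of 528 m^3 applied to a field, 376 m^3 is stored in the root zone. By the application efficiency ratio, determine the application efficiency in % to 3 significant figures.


Approach: apply the application efficiency ratio, Ea = (stored/applied)*100.
Ea = (376/528)*100 = 71.2 %
Therefore the application efficiency = 71.2 %.


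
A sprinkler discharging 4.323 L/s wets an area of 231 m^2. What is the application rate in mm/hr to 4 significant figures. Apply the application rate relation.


Approach: apply the application rate relation, rate = (Q/A)*3600.
rate = (4.323 / 231) * 3600 = 67.37 mm/hr
Therefore the application rate = 67.37 mm/hr.


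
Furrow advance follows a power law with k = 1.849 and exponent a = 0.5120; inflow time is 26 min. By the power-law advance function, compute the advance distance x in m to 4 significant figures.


Approach: apply the power-law advance function, x = k*t^a.
x = 1.849 * 26^0.5120 = 9.804 m
Therefore the advance distance x = 9.804 m.


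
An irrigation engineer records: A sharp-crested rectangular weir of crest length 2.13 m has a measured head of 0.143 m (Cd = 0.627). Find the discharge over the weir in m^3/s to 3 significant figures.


Approach: apply the rectangular weir equation, Q = (2/3)*Cd*L*sqrt(2g)*H^1.5.
Q = (2/3)*0.627*2.13*sqrt(2*9.81)*0.143^1.5 = 0.213 m^3/s
Therefore the discharge over the weir = 0.213 m^3/s.


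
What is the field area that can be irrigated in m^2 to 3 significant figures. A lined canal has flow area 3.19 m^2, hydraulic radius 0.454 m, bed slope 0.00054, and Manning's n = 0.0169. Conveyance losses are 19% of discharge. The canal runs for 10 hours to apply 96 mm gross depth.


Approach: apply Manning's equation with a conveyance and depth budget, Q = (1/n)*A*R^(2/3)*S^(1/2); Q_field = Q*(1-loss); Area = Q_field*t/(d/1000).
Step 1 — canal discharge (Manning's equation):
  Q = (1/0.0169) * 3.19 * 0.454^(2/3) * 0.00054^(1/2) = 2.5910 m^3/s
Step 2 — delivered flow: Q_field = 2.5910*(1 - 19/100) = 2.0987 m^3/s
Step 3 — volume delivered: V = 2.0987 * 10*3600 = 75554 m^3
Step 4 — area served: A = V / (depth/1000) = 75554 / 0.096 = 787000 m^2
Therefore the field area that can be irrigated = 787000 m^2.


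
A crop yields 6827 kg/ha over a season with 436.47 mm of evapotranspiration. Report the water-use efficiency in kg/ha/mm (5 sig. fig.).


Approach: apply the water-use efficiency ratio, WUE = yield/ET.
WUE = 6827 / 436.47 = 15.641 kg/ha/mm
Therefore the water-use efficiency = 15.641 kg/ha/mm.


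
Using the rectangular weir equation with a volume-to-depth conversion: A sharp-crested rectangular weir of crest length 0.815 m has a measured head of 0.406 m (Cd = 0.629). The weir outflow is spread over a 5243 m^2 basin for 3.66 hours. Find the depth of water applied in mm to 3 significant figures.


Approach: apply the rectangular weir equation with a volume-to-depth conversion, Q = (2/3)*Cd*L*sqrt(2g)*H^1.5; d = Q*t/A * 1000.
Step 1 — weir discharge:
  Q = (2/3)*0.629*0.815*sqrt(2*9.81)*0.406^1.5 = 0.39161 m^3/s
Step 2 — volume: V = 0.39161 * 3.66*3600 = 5159.9 m^3
Step 3 — depth: d = V/A * 1000 = 5159.9/5243 * 1000 = 984 mm
Therefore the depth of water applied = 984 mm.


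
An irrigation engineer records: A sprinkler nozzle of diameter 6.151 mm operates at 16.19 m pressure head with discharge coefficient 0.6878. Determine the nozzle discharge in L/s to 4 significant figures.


Approach: apply the orifice equation, Q = Cd*A*sqrt(2*g*h), A = pi*(d/2)^2.
A = pi*(6.151e-3/2)^2 = 2.97154e-05 m^2
Q = 0.6878 * 2.97154e-05 * sqrt(2*9.81*16.19) * 1000 = 0.3643 L/s
Therefore the nozzle discharge = 0.3643 L/s.


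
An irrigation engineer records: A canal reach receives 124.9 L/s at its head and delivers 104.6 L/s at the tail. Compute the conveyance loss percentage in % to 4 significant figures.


Approach: apply the conveyance loss ratio, loss% = ((Q_head - Q_tail)/Q_head)*100.
loss = ((124.9 - 104.6)/124.9)*100 = 16.25 %
Therefore the conveyance loss percentage = 16.25 %.
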